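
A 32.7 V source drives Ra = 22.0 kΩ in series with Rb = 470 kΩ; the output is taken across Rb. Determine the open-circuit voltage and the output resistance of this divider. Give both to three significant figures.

V_th is the open-circuit tap voltage: 32.7 × 470/(22.0 + 470) = 31.2 V.
With the supply zeroed, Ra and Rb appear in parallel from the tap: R_th = Ra‖Rb = (22.0 × 470)/492.0 = 21.0 kΩ.

V_th = 31.2 V, R_th = 21.0 kΩ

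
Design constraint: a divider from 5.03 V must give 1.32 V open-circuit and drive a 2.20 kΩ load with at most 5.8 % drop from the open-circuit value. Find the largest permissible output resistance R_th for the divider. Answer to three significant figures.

Loading drop = R_th/(R_th + R_L) ≤ 0.0580, so R_th ≤ R_L · ε/(1−ε) = 2.20 kΩ × 0.0580/0.9420 = 135 Ω.

R_th ≤ 135 Ω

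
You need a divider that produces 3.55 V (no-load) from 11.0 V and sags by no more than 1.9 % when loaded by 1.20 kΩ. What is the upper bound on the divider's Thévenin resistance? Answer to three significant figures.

Loading drop = R_th/(R_th + R_L) ≤ 0.0190, so R_th ≤ R_L · ε/(1−ε) = 1.20 kΩ × 0.0190/0.9810 = 23.2 Ω.

R_th ≤ 23.2 Ω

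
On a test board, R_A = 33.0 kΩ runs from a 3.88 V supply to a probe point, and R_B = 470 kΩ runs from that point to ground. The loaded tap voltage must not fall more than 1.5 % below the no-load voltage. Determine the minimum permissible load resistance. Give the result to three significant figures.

Output resistance R_th = R_A‖R_B = (33.0 × 470)/503.0 = 30.83 kΩ.
The fractional drop is R_th/(R_th + R_L); requiring this ≤ 0.0150 gives R_L ≥ R_th(1/0.0150 − 1) = 30.83 × 65.67 = 2.02 MΩ.

R_L(min) ≈ 2.02 MΩ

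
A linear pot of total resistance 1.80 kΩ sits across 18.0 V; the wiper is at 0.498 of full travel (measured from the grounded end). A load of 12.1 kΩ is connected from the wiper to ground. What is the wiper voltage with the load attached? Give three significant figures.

The wiper splits the pot into (1−α)R = 903.6 Ω above and αR = 896.4 Ω below.
Lower section ‖ load = 834.6 Ω.
V_wiper = 18.0 × 834.6/(903.6 + 834.6) = 8.64 V.

V ≈ 8.64 V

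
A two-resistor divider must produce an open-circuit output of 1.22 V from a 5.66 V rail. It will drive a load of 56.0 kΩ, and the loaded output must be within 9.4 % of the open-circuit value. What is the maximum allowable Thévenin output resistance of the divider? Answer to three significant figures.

R_th ≤ 5.81 kΩ

Loading drop = R_th/(R_th + R_L) ≤ 0.0940, so R_th ≤ R_L · ε/(1−ε) = 56.0 kΩ × 0.0940/0.9060 = 5.81 kΩ.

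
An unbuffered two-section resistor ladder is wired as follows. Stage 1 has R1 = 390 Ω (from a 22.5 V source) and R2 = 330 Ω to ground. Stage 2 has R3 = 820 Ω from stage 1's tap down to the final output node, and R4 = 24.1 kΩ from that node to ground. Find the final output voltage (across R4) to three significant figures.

Stage 2 presents R3+R4 = 24920 Ω as a load on stage 1's tap.
Stage 1's lower leg becomes R2‖(R3+R4) = 325.7 Ω, so V_mid = 22.5 × 325.7/715.7 = 10.24 V.
Stage 2 is itself unloaded: V_out = V_mid × R4/(R3+R4) = 10.24 × 24100/24920 = 9.90 V.

V_out ≈ 9.90 V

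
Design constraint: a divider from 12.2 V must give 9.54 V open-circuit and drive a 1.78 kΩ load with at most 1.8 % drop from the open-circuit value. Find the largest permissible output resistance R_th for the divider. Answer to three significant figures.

R_th ≤ 32.6 Ω

Loading drop = R_th/(R_th + R_L) ≤ 0.0180, so R_th ≤ R_L · ε/(1−ε) = 1.78 kΩ × 0.0180/0.9820 = 32.6 Ω.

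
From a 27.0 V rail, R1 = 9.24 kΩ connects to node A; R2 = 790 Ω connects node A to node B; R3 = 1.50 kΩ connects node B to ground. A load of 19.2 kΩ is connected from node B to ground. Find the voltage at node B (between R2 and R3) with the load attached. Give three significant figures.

V ≈ 3.29 V

At node B, R3 is in parallel with the load: R3‖R_L = 1391 Ω.
Below node A the resistance is R2 + (R3‖R_L) = 2181 Ω, so V_A = 27.0 × 2181/11420 = 5.157 V.
Then V_B = V_A × (R3‖R_L)/(R2 + R3‖R_L) = 5.157 × 1391/2181 = 3.29 V.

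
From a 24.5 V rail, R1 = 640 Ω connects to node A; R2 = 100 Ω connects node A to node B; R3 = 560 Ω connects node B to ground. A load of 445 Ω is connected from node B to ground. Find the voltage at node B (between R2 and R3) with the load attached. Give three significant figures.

V ≈ 6.15 V

At node B, R3 is in parallel with the load: R3‖R_L = 248.0 Ω.
Below node A the resistance is R2 + (R3‖R_L) = 348.0 Ω, so V_A = 24.5 × 348.0/988.0 = 8.629 V.
Then V_B = V_A × (R3‖R_L)/(R2 + R3‖R_L) = 8.629 × 248.0/348.0 = 6.15 V.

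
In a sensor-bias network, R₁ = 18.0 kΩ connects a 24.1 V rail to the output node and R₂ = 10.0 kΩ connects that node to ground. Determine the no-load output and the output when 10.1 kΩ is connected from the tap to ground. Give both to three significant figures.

Unloaded: 8.61 V; loaded: 5.26 V

Open-circuit: V = 24.1 × 10.0/(18.0 + 10.0) = 8.61 V.
With the load, R₂ becomes R₂‖R_L = 5.025 kΩ, so V = 24.1 × 5.025/23.02 = 5.26 V.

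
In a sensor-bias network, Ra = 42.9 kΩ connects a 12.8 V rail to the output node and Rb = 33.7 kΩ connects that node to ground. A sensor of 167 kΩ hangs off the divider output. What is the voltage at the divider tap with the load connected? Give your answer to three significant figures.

The load sits in parallel with Rb: Rb‖R_L = (33.7 × 167) / (33.7 + 167) = 28.04 kΩ.
V_out = 12.8 × 28.04 / (42.9 + 28.04) = 12.8 × 28.04/70.94 = 5.06 V.
(Unloaded it would have been 5.63 V.)

V_out ≈ 5.06 V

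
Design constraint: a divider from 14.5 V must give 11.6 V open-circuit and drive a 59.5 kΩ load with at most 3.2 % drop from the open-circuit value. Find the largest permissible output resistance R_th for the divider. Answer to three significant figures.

R_th ≤ 1.97 kΩ

Loading drop = R_th/(R_th + R_L) ≤ 0.0320, so R_th ≤ R_L · ε/(1−ε) = 59.5 kΩ × 0.0320/0.9680 = 1.97 kΩ.
(Any R1, R2 with R2/(R1+R2) = 0.800 and R1‖R2 ≤ 1.97 kΩ will meet the spec.)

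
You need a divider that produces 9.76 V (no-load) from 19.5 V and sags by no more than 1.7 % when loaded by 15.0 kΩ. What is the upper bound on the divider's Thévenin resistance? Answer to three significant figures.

R_th ≤ 259 Ω

Loading drop = R_th/(R_th + R_L) ≤ 0.0170, so R_th ≤ R_L · ε/(1−ε) = 15.0 kΩ × 0.0170/0.9830 = 259 Ω.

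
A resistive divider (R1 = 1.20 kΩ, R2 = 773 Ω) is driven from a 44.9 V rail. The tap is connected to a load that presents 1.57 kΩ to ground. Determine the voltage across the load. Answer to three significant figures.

V_out ≈ 13.5 V

The load sits in parallel with R2: R2‖R_L = (773 × 1570) / (773 + 1570) = 518.0 Ω.
V_out = 44.9 × 518.0 / (1200 + 518.0) = 44.9 × 518.0/1718 = 13.5 V.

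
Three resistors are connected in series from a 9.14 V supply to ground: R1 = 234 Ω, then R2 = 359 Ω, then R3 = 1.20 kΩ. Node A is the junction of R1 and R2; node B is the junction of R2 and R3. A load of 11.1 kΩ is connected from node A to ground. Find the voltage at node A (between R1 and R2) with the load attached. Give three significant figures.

Below node A the series string R2+R3 = 1559 Ω sits in parallel with the 11100 Ω load: 1367 Ω.
V_A = 9.14 × 1367/(234 + 1367) = 7.80 V.

V ≈ 7.80 V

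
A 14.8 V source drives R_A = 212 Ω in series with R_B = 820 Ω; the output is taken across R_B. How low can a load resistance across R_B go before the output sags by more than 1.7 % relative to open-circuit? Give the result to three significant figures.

R_L(min) ≈ 9.74 kΩ

Output resistance R_th = R_A‖R_B = (212 × 820)/1032 = 168.4 Ω.
The fractional drop is R_th/(R_th + R_L); requiring this ≤ 0.0170 gives R_L ≥ R_th(1/0.0170 − 1) = 168.4 × 57.82 = 9.74 kΩ.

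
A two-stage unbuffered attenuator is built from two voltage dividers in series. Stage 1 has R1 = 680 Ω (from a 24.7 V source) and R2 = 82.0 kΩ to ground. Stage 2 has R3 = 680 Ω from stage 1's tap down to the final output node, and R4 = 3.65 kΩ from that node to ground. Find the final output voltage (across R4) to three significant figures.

Stage 2 presents R3+R4 = 4330 Ω as a load on stage 1's tap.
Stage 1's lower leg becomes R2‖(R3+R4) = 4113 Ω, so V_mid = 24.7 × 4113/4793 = 21.20 V.
Stage 2 is itself unloaded: V_out = V_mid × R4/(R3+R4) = 21.20 × 3650/4330 = 17.9 V.

V_out ≈ 17.9 V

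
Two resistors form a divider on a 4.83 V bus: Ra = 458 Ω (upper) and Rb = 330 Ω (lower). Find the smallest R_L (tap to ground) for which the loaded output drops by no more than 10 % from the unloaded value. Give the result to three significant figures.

Output resistance R_th = Ra‖Rb = (458 × 330)/788.0 = 191.8 Ω.
The fractional drop is R_th/(R_th + R_L); requiring this ≤ 0.100 gives R_L ≥ R_th(1/0.100 − 1) = 191.8 × 9.000 = 1.73 kΩ.

R_L(min) ≈ 1.73 kΩ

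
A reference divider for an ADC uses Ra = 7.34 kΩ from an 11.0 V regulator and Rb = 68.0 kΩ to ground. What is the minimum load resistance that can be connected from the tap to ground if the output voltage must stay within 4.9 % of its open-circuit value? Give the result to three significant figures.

R_L(min) ≈ 129 kΩ

Output resistance R_th = Ra‖Rb = (7.34 × 68.0)/75.34 = 6.625 kΩ.
The fractional drop is R_th/(R_th + R_L); requiring this ≤ 0.0490 gives R_L ≥ R_th(1/0.0490 − 1) = 6.625 × 19.41 = 129 kΩ.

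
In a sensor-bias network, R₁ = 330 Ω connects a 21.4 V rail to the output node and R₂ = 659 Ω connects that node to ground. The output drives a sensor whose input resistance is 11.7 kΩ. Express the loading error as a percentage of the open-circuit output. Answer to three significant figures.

The divider's output (Thévenin) resistance is R₁‖R₂ = 219.9 Ω.
Fractional drop under load = R_th/(R_th + R_L) = 219.9 / (219.9 + 11700) = 0.01845.
So the output falls by 1.84 %.

1.84 %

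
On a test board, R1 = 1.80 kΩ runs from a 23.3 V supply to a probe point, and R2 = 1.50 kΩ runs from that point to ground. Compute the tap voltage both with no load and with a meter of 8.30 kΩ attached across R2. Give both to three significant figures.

Open-circuit: V = 23.3 × 1.50/(1.80 + 1.50) = 10.6 V.
With the load, R2 becomes R2‖R_L = 1.270 kΩ, so V = 23.3 × 1.270/3.070 = 9.64 V.

Unloaded: 10.6 V; loaded: 9.64 V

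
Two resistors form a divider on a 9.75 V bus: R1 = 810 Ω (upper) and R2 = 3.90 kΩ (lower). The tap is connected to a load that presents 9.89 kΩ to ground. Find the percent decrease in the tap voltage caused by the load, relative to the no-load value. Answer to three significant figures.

6.35 %

The divider's output (Thévenin) resistance is R1‖R2 = 670.7 Ω.
Fractional drop under load = R_th/(R_th + R_L) = 670.7 / (670.7 + 9890) = 0.06351.
So the output falls by 6.35 %.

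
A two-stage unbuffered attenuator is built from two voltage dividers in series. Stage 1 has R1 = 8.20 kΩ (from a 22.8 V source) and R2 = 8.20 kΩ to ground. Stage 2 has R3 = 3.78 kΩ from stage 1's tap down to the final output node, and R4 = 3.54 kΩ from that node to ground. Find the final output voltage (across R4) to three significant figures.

Stage 2 presents R3+R4 = 7.320 kΩ as a load on stage 1's tap.
Stage 1's lower leg becomes R2‖(R3+R4) = 3.868 kΩ, so V_mid = 22.8 × 3.868/12.07 = 7.307 V.
Stage 2 is itself unloaded: V_out = V_mid × R4/(R3+R4) = 7.307 × 3.54/7.320 = 3.53 V.

V_out ≈ 3.53 V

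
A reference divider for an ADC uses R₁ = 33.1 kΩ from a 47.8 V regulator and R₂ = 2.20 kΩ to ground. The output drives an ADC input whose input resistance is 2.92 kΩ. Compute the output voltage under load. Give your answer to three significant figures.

The load sits in parallel with R₂: R₂‖R_L = (2.20 × 2.92) / (2.20 + 2.92) = 1.255 kΩ.
V_out = 47.8 × 1.255 / (33.1 + 1.255) = 47.8 × 1.255/34.35 = 1.75 V.

V_out ≈ 1.75 V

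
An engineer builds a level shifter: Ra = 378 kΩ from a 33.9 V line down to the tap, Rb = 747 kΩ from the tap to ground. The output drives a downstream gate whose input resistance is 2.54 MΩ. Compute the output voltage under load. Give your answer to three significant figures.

The load sits in parallel with Rb: Rb‖R_L = (747 × 2540) / (747 + 2540) = 577.2 kΩ.
V_out = 33.9 × 577.2 / (378 + 577.2) = 33.9 × 577.2/955.2 = 20.5 V.

V_out ≈ 20.5 V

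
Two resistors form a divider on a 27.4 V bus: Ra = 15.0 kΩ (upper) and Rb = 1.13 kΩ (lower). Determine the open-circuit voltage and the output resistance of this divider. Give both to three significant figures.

V_th is the open-circuit tap voltage: 27.4 × 1.13/(15.0 + 1.13) = 1.92 V.
With the supply zeroed, Ra and Rb appear in parallel from the tap: R_th = Ra‖Rb = (15.0 × 1.13)/16.13 = 1.05 kΩ.

V_th = 1.92 V, R_th = 1.05 kΩ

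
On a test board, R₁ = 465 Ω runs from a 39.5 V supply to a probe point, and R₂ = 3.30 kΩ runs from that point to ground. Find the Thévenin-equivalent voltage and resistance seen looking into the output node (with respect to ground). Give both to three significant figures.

V_th is the open-circuit tap voltage: 39.5 × 3300/(465 + 3300) = 34.6 V.
With the supply zeroed, R₁ and R₂ appear in parallel from the tap: R_th = R₁‖R₂ = (465 × 3300)/3765 = 408 Ω.

V_th = 34.6 V, R_th = 408 Ω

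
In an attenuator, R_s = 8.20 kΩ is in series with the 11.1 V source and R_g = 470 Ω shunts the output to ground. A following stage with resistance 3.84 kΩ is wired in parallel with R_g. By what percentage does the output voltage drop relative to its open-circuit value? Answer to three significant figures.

10.4 %

The divider's output (Thévenin) resistance is R_s‖R_g = 444.5 Ω.
Fractional drop under load = R_th/(R_th + R_L) = 444.5 / (444.5 + 3840) = 0.1038.
So the output falls by 10.4 %.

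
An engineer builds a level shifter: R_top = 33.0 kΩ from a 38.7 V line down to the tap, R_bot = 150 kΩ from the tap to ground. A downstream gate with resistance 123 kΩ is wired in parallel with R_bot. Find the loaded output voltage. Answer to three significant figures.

The load sits in parallel with R_bot: R_bot‖R_L = (150 × 123) / (150 + 123) = 67.58 kΩ.
V_out = 38.7 × 67.58 / (33.0 + 67.58) = 38.7 × 67.58/100.6 = 26.0 V.
(Unloaded it would have been 31.7 V.)

V_out ≈ 26.0 V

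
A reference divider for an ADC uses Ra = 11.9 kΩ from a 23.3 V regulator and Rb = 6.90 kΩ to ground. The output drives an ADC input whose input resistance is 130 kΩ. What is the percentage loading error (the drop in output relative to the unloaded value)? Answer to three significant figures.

3.25 %

The divider's output (Thévenin) resistance is Ra‖Rb = 4.368 kΩ.
Fractional drop under load = R_th/(R_th + R_L) = 4.368 / (4.368 + 130) = 0.03250.
So the output falls by 3.25 %.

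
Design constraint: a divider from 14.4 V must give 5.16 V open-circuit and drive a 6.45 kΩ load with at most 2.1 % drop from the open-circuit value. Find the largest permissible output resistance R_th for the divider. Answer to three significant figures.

R_th ≤ 138 Ω

Loading drop = R_th/(R_th + R_L) ≤ 0.0210, so R_th ≤ R_L · ε/(1−ε) = 6.45 kΩ × 0.0210/0.9790 = 138 Ω.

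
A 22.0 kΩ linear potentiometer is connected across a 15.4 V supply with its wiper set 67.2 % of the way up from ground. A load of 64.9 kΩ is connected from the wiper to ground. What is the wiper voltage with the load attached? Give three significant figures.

The wiper splits the pot into (1−α)R = 7.216 kΩ above and αR = 14.78 kΩ below.
Lower section ‖ load = 12.04 kΩ.
V_wiper = 15.4 × 12.04/(7.216 + 12.04) = 9.63 V.

V ≈ 9.63 V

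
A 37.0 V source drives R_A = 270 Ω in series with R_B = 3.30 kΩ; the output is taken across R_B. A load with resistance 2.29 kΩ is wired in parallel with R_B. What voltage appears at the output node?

V_out ≈ 30.8 V

The load sits in parallel with R_B: R_B‖R_L = (3300 × 2290) / (3300 + 2290) = 1352 Ω.
V_out = 37.0 × 1352 / (270 + 1352) = 37.0 × 1352/1622 = 30.8 V.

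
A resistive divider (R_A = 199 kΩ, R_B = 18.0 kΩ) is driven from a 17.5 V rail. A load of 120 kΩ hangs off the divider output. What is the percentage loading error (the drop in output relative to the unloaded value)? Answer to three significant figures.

Unloaded V = 17.5 × 18.0/217.0 = 1.4516 V.
Loaded: R_B‖R_L = 15.65 kΩ, giving V = 17.5 × 15.65/214.7 = 1.2761 V.
Drop = (1.4516 − 1.2761) / 1.4516 = 12.1 %.

12.1 %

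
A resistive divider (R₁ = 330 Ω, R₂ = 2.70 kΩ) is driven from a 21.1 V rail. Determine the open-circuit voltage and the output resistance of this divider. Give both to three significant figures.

V_th = 18.8 V, R_th = 294 Ω

V_th is the open-circuit tap voltage: 21.1 × 2700/(330 + 2700) = 18.8 V.
With the supply zeroed, R₁ and R₂ appear in parallel from the tap: R_th = R₁‖R₂ = (330 × 2700)/3030 = 294 Ω.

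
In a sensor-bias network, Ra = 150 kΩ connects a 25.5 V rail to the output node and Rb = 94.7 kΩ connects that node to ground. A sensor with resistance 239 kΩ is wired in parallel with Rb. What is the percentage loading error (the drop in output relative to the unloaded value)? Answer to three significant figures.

The divider's output (Thévenin) resistance is Ra‖Rb = 58.05 kΩ.
Fractional drop under load = R_th/(R_th + R_L) = 58.05 / (58.05 + 239) = 0.1954.
So the output falls by 19.5 %.

19.5 %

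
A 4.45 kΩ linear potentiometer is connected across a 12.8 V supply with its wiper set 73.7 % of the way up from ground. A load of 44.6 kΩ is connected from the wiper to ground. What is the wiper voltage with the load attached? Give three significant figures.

The wiper splits the pot into (1−α)R = 1.170 kΩ above and αR = 3.280 kΩ below.
Lower section ‖ load = 3.055 kΩ.
V_wiper = 12.8 × 3.055/(1.170 + 3.055) = 9.25 V.

V ≈ 9.25 V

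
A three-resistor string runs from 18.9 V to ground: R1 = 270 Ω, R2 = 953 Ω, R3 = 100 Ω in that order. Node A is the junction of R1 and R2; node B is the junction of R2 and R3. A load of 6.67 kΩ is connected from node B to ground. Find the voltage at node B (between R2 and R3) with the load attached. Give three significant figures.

V ≈ 1.41 V

At node B, R3 is in parallel with the load: R3‖R_L = 98.52 Ω.
Below node A the resistance is R2 + (R3‖R_L) = 1052 Ω, so V_A = 18.9 × 1052/1322 = 15.04 V.
Then V_B = V_A × (R3‖R_L)/(R2 + R3‖R_L) = 15.04 × 98.52/1052 = 1.41 V.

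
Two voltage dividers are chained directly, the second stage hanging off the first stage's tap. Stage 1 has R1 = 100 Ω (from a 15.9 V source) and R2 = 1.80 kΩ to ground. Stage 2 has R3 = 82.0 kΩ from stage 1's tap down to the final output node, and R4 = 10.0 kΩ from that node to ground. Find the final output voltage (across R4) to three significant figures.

Stage 2 presents R3+R4 = 92000 Ω as a load on stage 1's tap.
Stage 1's lower leg becomes R2‖(R3+R4) = 1765 Ω, so V_mid = 15.9 × 1765/1865 = 15.05 V.
Stage 2 is itself unloaded: V_out = V_mid × R4/(R3+R4) = 15.05 × 10000/92000 = 1.64 V.

V_out ≈ 1.64 V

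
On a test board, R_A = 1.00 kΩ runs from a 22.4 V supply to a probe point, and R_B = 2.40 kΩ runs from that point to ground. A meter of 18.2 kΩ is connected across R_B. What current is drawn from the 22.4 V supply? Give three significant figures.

I ≈ 7.18 mA

R_B‖R_L = 2.120 kΩ, so the source sees R_A + R_B‖R_L = 3.120 kΩ.
I = 22.4 V / 3.120 kΩ = 7.18 mA.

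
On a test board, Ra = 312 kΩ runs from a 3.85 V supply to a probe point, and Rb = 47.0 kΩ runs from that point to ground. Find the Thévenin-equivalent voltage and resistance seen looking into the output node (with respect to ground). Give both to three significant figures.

V_th is the open-circuit tap voltage: 3.85 × 47.0/(312 + 47.0) = 0.504 V.
With the supply zeroed, Ra and Rb appear in parallel from the tap: R_th = Ra‖Rb = (312 × 47.0)/359.0 = 40.8 kΩ.

V_th = 0.504 V, R_th = 40.8 kΩ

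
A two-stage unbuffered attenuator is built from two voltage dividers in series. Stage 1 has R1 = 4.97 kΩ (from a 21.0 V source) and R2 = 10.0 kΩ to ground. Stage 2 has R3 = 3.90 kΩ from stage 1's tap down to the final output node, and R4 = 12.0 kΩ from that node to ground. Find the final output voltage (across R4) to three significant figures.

V_out ≈ 8.76 V

Stage 2 presents R3+R4 = 15.90 kΩ as a load on stage 1's tap.
Stage 1's lower leg becomes R2‖(R3+R4) = 6.139 kΩ, so V_mid = 21.0 × 6.139/11.11 = 11.60 V.
Stage 2 is itself unloaded: V_out = V_mid × R4/(R3+R4) = 11.60 × 12.0/15.90 = 8.76 V.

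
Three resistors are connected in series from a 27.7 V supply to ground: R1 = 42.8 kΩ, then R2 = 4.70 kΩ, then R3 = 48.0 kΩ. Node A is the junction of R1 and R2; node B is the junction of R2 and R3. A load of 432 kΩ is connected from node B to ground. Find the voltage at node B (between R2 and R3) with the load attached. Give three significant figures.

At node B, R3 is in parallel with the load: R3‖R_L = 43.20 kΩ.
Below node A the resistance is R2 + (R3‖R_L) = 47.90 kΩ, so V_A = 27.7 × 47.90/90.70 = 14.63 V.
Then V_B = V_A × (R3‖R_L)/(R2 + R3‖R_L) = 14.63 × 43.20/47.90 = 13.2 V.

V ≈ 13.2 V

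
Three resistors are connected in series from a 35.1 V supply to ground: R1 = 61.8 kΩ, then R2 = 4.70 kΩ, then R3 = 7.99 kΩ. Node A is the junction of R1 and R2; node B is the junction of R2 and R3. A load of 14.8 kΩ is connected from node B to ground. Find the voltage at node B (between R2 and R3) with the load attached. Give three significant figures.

V ≈ 2.54 V

At node B, R3 is in parallel with the load: R3‖R_L = 5.189 kΩ.
Below node A the resistance is R2 + (R3‖R_L) = 9.889 kΩ, so V_A = 35.1 × 9.889/71.69 = 4.842 V.
Then V_B = V_A × (R3‖R_L)/(R2 + R3‖R_L) = 4.842 × 5.189/9.889 = 2.54 V.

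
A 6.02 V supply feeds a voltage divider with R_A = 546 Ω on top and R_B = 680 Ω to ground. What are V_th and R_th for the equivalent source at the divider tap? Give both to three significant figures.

V_th = 3.34 V, R_th = 303 Ω

V_th is the open-circuit tap voltage: 6.02 × 680/(546 + 680) = 3.34 V.
With the supply zeroed, R_A and R_B appear in parallel from the tap: R_th = R_A‖R_B = (546 × 680)/1226 = 303 Ω.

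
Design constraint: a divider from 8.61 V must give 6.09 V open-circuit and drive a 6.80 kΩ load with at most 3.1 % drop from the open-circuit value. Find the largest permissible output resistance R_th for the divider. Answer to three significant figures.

Loading drop = R_th/(R_th + R_L) ≤ 0.0310, so R_th ≤ R_L · ε/(1−ε) = 6.80 kΩ × 0.0310/0.9690 = 218 Ω.

R_th ≤ 218 Ω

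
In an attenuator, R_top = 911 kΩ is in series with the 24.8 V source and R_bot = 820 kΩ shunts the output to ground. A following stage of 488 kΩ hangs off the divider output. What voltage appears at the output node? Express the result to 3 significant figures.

The load sits in parallel with R_bot: R_bot‖R_L = (820 × 488) / (820 + 488) = 305.9 kΩ.
V_out = 24.8 × 305.9 / (911 + 305.9) = 24.8 × 305.9/1217 = 6.23 V.
(Unloaded it would have been 11.7 V.)

V_out ≈ 6.23 V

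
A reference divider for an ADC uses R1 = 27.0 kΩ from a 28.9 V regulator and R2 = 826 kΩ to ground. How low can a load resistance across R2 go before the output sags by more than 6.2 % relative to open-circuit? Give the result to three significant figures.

R_L(min) ≈ 396 kΩ

Output resistance R_th = R1‖R2 = (27.0 × 826)/853.0 = 26.15 kΩ.
The fractional drop is R_th/(R_th + R_L); requiring this ≤ 0.0620 gives R_L ≥ R_th(1/0.0620 − 1) = 26.15 × 15.13 = 396 kΩ.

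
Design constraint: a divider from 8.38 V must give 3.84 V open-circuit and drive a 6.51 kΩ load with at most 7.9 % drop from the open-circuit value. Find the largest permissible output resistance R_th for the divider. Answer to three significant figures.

Loading drop = R_th/(R_th + R_L) ≤ 0.0790, so R_th ≤ R_L · ε/(1−ε) = 6.51 kΩ × 0.0790/0.9210 = 558 Ω.

R_th ≤ 558 Ω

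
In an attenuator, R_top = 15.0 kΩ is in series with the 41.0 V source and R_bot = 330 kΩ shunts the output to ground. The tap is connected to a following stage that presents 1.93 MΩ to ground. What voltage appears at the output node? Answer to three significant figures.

V_out ≈ 38.9 V

The load sits in parallel with R_bot: R_bot‖R_L = (330 × 1930) / (330 + 1930) = 281.8 kΩ.
V_out = 41.0 × 281.8 / (15.0 + 281.8) = 41.0 × 281.8/296.8 = 38.9 V.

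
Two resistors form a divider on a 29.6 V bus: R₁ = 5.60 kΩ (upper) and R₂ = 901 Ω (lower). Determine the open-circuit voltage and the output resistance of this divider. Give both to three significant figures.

V_th = 4.10 V, R_th = 776 Ω

V_th is the open-circuit tap voltage: 29.6 × 901/(5600 + 901) = 4.10 V.
With the supply zeroed, R₁ and R₂ appear in parallel from the tap: R_th = R₁‖R₂ = (5600 × 901)/6501 = 776 Ω.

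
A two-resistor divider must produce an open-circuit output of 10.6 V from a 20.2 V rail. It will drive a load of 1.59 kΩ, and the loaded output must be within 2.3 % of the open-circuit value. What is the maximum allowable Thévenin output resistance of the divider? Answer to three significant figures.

R_th ≤ 37.4 Ω

Loading drop = R_th/(R_th + R_L) ≤ 0.0230, so R_th ≤ R_L · ε/(1−ε) = 1.59 kΩ × 0.0230/0.9770 = 37.4 Ω.
(Any R1, R2 with R2/(R1+R2) = 0.525 and R1‖R2 ≤ 37.4 Ω will meet the spec.)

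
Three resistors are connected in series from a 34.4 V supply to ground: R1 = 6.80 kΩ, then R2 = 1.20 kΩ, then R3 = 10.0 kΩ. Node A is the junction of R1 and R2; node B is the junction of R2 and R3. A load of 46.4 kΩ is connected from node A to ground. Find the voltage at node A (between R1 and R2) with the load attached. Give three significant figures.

Below node A the series string R2+R3 = 11.20 kΩ sits in parallel with the 46.4 kΩ load: 9.022 kΩ.
V_A = 34.4 × 9.022/(6.80 + 9.022) = 19.6 V.

V ≈ 19.6 V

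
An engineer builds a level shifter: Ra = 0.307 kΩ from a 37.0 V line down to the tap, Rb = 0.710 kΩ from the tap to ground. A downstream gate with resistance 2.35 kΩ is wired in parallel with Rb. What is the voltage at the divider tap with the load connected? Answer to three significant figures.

The load sits in parallel with Rb: Rb‖R_L = (710 × 2350) / (710 + 2350) = 545.3 Ω.
V_out = 37.0 × 545.3 / (307 + 545.3) = 37.0 × 545.3/852.3 = 23.7 V.

V_out ≈ 23.7 V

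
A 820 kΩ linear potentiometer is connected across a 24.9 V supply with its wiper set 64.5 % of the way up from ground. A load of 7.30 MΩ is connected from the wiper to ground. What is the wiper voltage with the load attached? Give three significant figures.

V ≈ 15.7 V

The wiper splits the pot into (1−α)R = 291.1 kΩ above and αR = 528.9 kΩ below.
Lower section ‖ load = 493.2 kΩ.
V_wiper = 24.9 × 493.2/(291.1 + 493.2) = 15.7 V.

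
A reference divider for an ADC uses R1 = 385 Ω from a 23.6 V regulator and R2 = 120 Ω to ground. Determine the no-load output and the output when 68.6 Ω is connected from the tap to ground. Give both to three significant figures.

Open-circuit: V = 23.6 × 120/(385 + 120) = 5.61 V.
With the load, R2 becomes R2‖R_L = 43.65 Ω, so V = 23.6 × 43.65/428.6 = 2.40 V.

Unloaded: 5.61 V; loaded: 2.40 V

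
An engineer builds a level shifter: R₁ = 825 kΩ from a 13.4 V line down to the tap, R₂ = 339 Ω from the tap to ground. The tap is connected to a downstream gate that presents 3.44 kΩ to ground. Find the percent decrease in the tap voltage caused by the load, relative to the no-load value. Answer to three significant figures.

8.97 %

The divider's output (Thévenin) resistance is R₁‖R₂ = 338.9 Ω.
Fractional drop under load = R_th/(R_th + R_L) = 338.9 / (338.9 + 3440) = 0.08967.
So the output falls by 8.97 %.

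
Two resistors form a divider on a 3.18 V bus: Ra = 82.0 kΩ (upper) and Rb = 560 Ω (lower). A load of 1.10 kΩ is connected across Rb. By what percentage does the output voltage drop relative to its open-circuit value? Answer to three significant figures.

33.6 %

The divider's output (Thévenin) resistance is Ra‖Rb = 556.2 Ω.
Fractional drop under load = R_th/(R_th + R_L) = 556.2 / (556.2 + 1100) = 0.3358.
So the output falls by 33.6 %.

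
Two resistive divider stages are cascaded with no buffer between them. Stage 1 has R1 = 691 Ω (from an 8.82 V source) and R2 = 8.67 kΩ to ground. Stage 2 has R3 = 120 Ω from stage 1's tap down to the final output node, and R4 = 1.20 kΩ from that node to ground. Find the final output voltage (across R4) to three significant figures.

Stage 2 presents R3+R4 = 1320 Ω as a load on stage 1's tap.
Stage 1's lower leg becomes R2‖(R3+R4) = 1146 Ω, so V_mid = 8.82 × 1146/1837 = 5.502 V.
Stage 2 is itself unloaded: V_out = V_mid × R4/(R3+R4) = 5.502 × 1200/1320 = 5.00 V.

V_out ≈ 5.00 V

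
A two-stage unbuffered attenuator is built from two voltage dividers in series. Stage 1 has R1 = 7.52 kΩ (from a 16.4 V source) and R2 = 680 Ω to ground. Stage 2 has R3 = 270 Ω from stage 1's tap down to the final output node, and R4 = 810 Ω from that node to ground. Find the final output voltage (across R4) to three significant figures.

Stage 2 presents R3+R4 = 1080 Ω as a load on stage 1's tap.
Stage 1's lower leg becomes R2‖(R3+R4) = 417.3 Ω, so V_mid = 16.4 × 417.3/7937 = 0.8622 V.
Stage 2 is itself unloaded: V_out = V_mid × R4/(R3+R4) = 0.8622 × 810/1080 = 0.647 V.

V_out ≈ 0.647 V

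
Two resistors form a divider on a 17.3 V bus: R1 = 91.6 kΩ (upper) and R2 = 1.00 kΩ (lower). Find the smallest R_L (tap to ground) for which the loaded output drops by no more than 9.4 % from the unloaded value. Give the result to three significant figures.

Output resistance R_th = R1‖R2 = (91600 × 1000)/92600 = 989.2 Ω.
The fractional drop is R_th/(R_th + R_L); requiring this ≤ 0.0940 gives R_L ≥ R_th(1/0.0940 − 1) = 989.2 × 9.638 = 9.53 kΩ.

R_L(min) ≈ 9.53 kΩ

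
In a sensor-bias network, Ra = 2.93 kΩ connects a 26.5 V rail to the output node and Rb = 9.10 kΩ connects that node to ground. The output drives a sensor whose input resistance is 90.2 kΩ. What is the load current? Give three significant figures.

I_L ≈ 0.217 mA

Rb‖R_L = 8.266 kΩ; V_out = 26.5 × 8.266/11.20 = 19.56 V.
I_L = V_out / R_L = 19.56 / 90.2 kΩ = 0.217 mA.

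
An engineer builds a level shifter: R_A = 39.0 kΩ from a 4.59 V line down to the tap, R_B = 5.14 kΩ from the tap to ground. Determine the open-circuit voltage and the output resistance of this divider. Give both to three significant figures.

V_th is the open-circuit tap voltage: 4.59 × 5.14/(39.0 + 5.14) = 0.534 V.
With the supply zeroed, R_A and R_B appear in parallel from the tap: R_th = R_A‖R_B = (39.0 × 5.14)/44.14 = 4.54 kΩ.

V_th = 0.534 V, R_th = 4.54 kΩ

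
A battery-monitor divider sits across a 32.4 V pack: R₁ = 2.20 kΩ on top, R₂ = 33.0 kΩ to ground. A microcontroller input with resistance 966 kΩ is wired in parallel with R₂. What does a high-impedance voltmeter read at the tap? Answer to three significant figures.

V_out ≈ 30.3 V

The load sits in parallel with R₂: R₂‖R_L = (33.0 × 966) / (33.0 + 966) = 31.91 kΩ.
V_out = 32.4 × 31.91 / (2.20 + 31.91) = 32.4 × 31.91/34.11 = 30.3 V.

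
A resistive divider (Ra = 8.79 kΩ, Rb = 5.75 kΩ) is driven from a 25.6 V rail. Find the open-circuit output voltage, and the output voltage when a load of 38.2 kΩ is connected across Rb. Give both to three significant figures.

Unloaded: 10.1 V; loaded: 9.28 V

Open-circuit: V = 25.6 × 5.75/(8.79 + 5.75) = 10.1 V.
With the load, Rb becomes Rb‖R_L = 4.998 kΩ, so V = 25.6 × 4.998/13.79 = 9.28 V.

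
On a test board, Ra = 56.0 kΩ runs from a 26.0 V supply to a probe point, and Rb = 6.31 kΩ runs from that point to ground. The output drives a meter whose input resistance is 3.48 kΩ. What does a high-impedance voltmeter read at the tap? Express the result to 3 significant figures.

V_out ≈ 1.00 V

The load sits in parallel with Rb: Rb‖R_L = (6.31 × 3.48) / (6.31 + 3.48) = 2.243 kΩ.
V_out = 26.0 × 2.243 / (56.0 + 2.243) = 26.0 × 2.243/58.24 = 1.00 V.
(Unloaded it would have been 2.63 V.)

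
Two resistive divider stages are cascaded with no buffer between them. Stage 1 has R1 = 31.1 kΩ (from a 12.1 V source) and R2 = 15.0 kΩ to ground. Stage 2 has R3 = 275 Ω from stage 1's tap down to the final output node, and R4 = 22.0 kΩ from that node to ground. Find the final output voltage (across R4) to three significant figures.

Stage 2 presents R3+R4 = 22280 Ω as a load on stage 1's tap.
Stage 1's lower leg becomes R2‖(R3+R4) = 8964 Ω, so V_mid = 12.1 × 8964/40060 = 2.707 V.
Stage 2 is itself unloaded: V_out = V_mid × R4/(R3+R4) = 2.707 × 22000/22280 = 2.67 V.

V_out ≈ 2.67 V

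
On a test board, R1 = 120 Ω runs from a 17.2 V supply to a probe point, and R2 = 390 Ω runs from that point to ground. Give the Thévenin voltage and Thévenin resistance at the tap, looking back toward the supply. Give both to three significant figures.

V_th = 13.2 V, R_th = 91.8 Ω

V_th is the open-circuit tap voltage: 17.2 × 390/(120 + 390) = 13.2 V.
With the supply zeroed, R1 and R2 appear in parallel from the tap: R_th = R1‖R2 = (120 × 390)/510.0 = 91.8 Ω.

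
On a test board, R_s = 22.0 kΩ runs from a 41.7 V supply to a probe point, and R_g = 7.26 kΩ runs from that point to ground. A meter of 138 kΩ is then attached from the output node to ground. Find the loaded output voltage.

V_out ≈ 9.95 V

The load sits in parallel with R_g: R_g‖R_L = (7.26 × 138) / (7.26 + 138) = 6.897 kΩ.
V_out = 41.7 × 6.897 / (22.0 + 6.897) = 41.7 × 6.897/28.90 = 9.95 V.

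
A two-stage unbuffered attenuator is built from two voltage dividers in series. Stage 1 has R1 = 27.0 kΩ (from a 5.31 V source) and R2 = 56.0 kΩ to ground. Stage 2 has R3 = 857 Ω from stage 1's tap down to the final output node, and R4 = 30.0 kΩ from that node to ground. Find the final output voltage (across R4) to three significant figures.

V_out ≈ 2.19 V

Stage 2 presents R3+R4 = 30860 Ω as a load on stage 1's tap.
Stage 1's lower leg becomes R2‖(R3+R4) = 19890 Ω, so V_mid = 5.31 × 19890/46890 = 2.253 V.
Stage 2 is itself unloaded: V_out = V_mid × R4/(R3+R4) = 2.253 × 30000/30860 = 2.19 V.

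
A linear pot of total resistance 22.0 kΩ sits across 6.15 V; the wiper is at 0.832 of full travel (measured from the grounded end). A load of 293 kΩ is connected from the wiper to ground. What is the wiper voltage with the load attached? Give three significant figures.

V ≈ 5.06 V

The wiper splits the pot into (1−α)R = 3.696 kΩ above and αR = 18.30 kΩ below.
Lower section ‖ load = 17.23 kΩ.
V_wiper = 6.15 × 17.23/(3.696 + 17.23) = 5.06 V.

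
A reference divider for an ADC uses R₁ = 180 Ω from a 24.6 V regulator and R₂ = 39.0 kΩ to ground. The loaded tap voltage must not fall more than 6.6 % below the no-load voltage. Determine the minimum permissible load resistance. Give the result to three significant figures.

R_L(min) ≈ 2.54 kΩ

Output resistance R_th = R₁‖R₂ = (180 × 39000)/39180 = 179.2 Ω.
The fractional drop is R_th/(R_th + R_L); requiring this ≤ 0.0660 gives R_L ≥ R_th(1/0.0660 − 1) = 179.2 × 14.15 = 2.54 kΩ.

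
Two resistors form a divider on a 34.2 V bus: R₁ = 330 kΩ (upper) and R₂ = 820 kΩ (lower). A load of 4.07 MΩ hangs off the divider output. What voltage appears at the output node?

The load sits in parallel with R₂: R₂‖R_L = (820 × 4070) / (820 + 4070) = 682.5 kΩ.
V_out = 34.2 × 682.5 / (330 + 682.5) = 34.2 × 682.5/1012 = 23.1 V.
(Unloaded it would have been 24.4 V.)

V_out ≈ 23.1 V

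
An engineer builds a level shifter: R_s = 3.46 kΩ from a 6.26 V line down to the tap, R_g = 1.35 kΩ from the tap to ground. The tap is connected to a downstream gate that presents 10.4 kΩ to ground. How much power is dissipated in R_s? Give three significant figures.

Total resistance from the source is R_s + (R_g‖R_L) = 4.655 kΩ, so I = 6.26/4.655 kΩ = 1.345 mA.
P = I²·R_s = (1.345 mA)² × 3.46 kΩ = 6.26 mW.

P ≈ 6.26 mW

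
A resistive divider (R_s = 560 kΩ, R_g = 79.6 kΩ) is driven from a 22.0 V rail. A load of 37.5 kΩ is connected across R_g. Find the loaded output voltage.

The load sits in parallel with R_g: R_g‖R_L = (79.6 × 37.5) / (79.6 + 37.5) = 25.49 kΩ.
V_out = 22.0 × 25.49 / (560 + 25.49) = 22.0 × 25.49/585.5 = 0.958 V.

V_out ≈ 0.958 V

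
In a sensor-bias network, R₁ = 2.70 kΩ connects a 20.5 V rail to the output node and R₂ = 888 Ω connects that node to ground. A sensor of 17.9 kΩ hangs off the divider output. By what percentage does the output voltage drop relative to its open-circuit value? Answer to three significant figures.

The divider's output (Thévenin) resistance is R₁‖R₂ = 668.2 Ω.
Fractional drop under load = R_th/(R_th + R_L) = 668.2 / (668.2 + 17900) = 0.03599.
So the output falls by 3.60 %.

3.60 %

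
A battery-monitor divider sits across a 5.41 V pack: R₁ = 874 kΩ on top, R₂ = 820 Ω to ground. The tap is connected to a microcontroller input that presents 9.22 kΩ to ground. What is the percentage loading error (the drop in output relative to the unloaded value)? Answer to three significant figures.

Unloaded V = 5.41 × 820/874800 = 0.0050710 V.
Loaded: R₂‖R_L = 753.0 Ω, giving V = 5.41 × 753.0/874800 = 0.0046572 V.
Drop = (0.0050710 − 0.0046572) / 0.0050710 = 8.16 %.

8.16 %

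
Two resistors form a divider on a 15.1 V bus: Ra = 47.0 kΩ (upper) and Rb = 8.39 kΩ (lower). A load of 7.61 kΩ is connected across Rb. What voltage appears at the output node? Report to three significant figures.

V_out ≈ 1.18 V

The load sits in parallel with Rb: Rb‖R_L = (8.39 × 7.61) / (8.39 + 7.61) = 3.990 kΩ.
V_out = 15.1 × 3.990 / (47.0 + 3.990) = 15.1 × 3.990/50.99 = 1.18 V.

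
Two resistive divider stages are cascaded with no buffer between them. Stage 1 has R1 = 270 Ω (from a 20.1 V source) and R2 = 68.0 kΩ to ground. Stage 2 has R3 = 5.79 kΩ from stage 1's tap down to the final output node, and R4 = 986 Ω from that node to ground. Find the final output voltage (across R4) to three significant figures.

V_out ≈ 2.80 V

Stage 2 presents R3+R4 = 6776 Ω as a load on stage 1's tap.
Stage 1's lower leg becomes R2‖(R3+R4) = 6162 Ω, so V_mid = 20.1 × 6162/6432 = 19.26 V.
Stage 2 is itself unloaded: V_out = V_mid × R4/(R3+R4) = 19.26 × 986/6776 = 2.80 V.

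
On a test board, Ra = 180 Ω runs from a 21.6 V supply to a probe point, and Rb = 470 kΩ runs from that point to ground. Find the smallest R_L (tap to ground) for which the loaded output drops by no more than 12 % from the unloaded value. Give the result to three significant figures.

R_L(min) ≈ 1.32 kΩ

Output resistance R_th = Ra‖Rb = (180 × 470000)/470200 = 179.9 Ω.
The fractional drop is R_th/(R_th + R_L); requiring this ≤ 0.120 gives R_L ≥ R_th(1/0.120 − 1) = 179.9 × 7.333 = 1.32 kΩ.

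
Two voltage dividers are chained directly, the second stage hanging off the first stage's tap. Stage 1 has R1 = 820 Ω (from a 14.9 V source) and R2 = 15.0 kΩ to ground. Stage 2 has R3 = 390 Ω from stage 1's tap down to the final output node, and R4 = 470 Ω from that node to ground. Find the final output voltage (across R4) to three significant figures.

V_out ≈ 4.05 V

Stage 2 presents R3+R4 = 860.0 Ω as a load on stage 1's tap.
Stage 1's lower leg becomes R2‖(R3+R4) = 813.4 Ω, so V_mid = 14.9 × 813.4/1633 = 7.420 V.
Stage 2 is itself unloaded: V_out = V_mid × R4/(R3+R4) = 7.420 × 470/860.0 = 4.05 V.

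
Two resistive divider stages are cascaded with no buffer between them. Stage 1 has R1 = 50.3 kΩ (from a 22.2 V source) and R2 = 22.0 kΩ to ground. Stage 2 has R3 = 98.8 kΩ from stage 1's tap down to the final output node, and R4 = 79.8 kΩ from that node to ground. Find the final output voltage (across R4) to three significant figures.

V_out ≈ 2.78 V

Stage 2 presents R3+R4 = 178.6 kΩ as a load on stage 1's tap.
Stage 1's lower leg becomes R2‖(R3+R4) = 19.59 kΩ, so V_mid = 22.2 × 19.59/69.89 = 6.222 V.
Stage 2 is itself unloaded: V_out = V_mid × R4/(R3+R4) = 6.222 × 79.8/178.6 = 2.78 V.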